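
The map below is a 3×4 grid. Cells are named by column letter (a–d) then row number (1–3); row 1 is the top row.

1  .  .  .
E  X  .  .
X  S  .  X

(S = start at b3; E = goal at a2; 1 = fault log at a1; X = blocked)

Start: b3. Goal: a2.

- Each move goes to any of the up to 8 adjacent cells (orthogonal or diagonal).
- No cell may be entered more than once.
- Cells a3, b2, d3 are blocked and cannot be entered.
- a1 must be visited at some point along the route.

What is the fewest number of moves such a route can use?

4

Any route passes through a1 somewhere between b3 and a2. Summing Chebyshev distances along the two legs (b3 → a1 → a2) gives a lower bound of 2 + 1 = 3 moves.
The shortest route satisfying every rule uses 4 moves: b3 → c2 → b1 → a1 → a2.
The no-revisit rule (legs can't share cells) pushes the minimum above the 3-move bound; an exhaustive check rules out every length from 3 to 3, leaving 4 as the minimum.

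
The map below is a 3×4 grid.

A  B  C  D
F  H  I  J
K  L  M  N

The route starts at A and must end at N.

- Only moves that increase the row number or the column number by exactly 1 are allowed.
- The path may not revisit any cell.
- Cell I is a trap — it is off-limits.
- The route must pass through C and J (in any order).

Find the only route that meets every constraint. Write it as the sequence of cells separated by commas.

A, B, C, D, J, N

Moves only go right or down, so the column and row indices never decrease.
Route from A: 3× right (reaching D), 2× down (reaching N) — 5 moves in all.
Check: all required cells visited.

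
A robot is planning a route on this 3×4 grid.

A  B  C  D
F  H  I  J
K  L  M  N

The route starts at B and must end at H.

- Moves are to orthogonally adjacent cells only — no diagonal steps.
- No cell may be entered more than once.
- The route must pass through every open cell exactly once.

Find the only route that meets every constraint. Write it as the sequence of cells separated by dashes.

B - A - F - K - L - M - N - J - D - C - I - H

Need to visit all 12 open cells exactly once, starting at B and ending at H.
Cell N has only two open neighbours (J and M), so the path must pass straight through it: one of those is the cell it's entered from and the other is where it exits.
Route from B: left 1 to A, down 2 to K, right 3 to N, up 2 to D, left 1 to C, down 1 to I, left 1 to H — 11 moves in all.
Check: all 12 open cells covered.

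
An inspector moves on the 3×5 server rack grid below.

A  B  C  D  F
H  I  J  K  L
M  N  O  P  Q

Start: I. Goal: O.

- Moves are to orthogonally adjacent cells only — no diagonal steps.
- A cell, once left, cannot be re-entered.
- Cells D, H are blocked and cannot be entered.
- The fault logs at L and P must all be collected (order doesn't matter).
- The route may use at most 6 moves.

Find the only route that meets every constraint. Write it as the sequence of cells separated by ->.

The budget equals the shortest possible length, so every move has to be on a shortest route through the required cells.
Route from I: right 3 to L, down 1 to Q, left 2 to O — 6 moves in all.
Check: all required cells visited; 6 ≤ 6 moves.

I -> J -> K -> L -> Q -> P -> O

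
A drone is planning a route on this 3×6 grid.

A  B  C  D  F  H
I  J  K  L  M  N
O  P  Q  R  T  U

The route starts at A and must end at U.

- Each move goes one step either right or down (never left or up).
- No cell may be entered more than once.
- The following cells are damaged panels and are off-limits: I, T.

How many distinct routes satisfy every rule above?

A right/down-only route from A to U makes exactly 2 down-moves and 5 right-moves in some order.
With no other constraints that would be C(7,2) = 21 routes.
Subtract routes through each blocked cell (inclusion–exclusion for overlaps): − through I: 6 − through T: 15 + through I&T: 5 → 5.
That gives 5 routes.

5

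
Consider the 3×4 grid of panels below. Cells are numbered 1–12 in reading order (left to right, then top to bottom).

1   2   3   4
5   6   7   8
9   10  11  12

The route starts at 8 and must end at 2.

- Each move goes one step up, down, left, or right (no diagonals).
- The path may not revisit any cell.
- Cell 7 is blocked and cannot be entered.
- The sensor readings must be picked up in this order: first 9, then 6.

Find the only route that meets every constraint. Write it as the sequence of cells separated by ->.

The waypoints must appear in the order 9, 6, with no cell reused.
Route from 8: down 1 to 12, left 3 to 9, up 1 to 5, right 1 to 6, up 1 to 2 — 7 moves in all.
Check: order respected (9 at step 4, 6 at step 6).

8 -> 12 -> 11 -> 10 -> 9 -> 5 -> 6 -> 2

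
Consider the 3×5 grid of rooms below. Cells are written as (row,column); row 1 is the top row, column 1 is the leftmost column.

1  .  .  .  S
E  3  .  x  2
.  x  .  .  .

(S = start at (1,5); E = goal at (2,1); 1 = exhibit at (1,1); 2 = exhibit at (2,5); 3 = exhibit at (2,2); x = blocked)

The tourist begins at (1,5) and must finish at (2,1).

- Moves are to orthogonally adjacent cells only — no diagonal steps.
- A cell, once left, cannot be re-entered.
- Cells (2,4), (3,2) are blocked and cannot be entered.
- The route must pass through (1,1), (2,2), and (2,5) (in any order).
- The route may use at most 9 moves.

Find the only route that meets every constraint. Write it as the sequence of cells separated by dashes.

The 9-move cap with required stops at (1,1), (2,2), (2,5) leaves no slack for detours.
Route from (1,5): down 2 to (3,5), left 2 to (3,3), up 1 to (2,3), left 1 to (2,2), up 1 to (1,2), left 1 to (1,1), down 1 to (2,1) — 9 moves in all.
Check: all required cells visited; 9 ≤ 9 moves.

(1,5) - (2,5) - (3,5) - (3,4) - (3,3) - (2,3) - (2,2) - (1,2) - (1,1) - (2,1)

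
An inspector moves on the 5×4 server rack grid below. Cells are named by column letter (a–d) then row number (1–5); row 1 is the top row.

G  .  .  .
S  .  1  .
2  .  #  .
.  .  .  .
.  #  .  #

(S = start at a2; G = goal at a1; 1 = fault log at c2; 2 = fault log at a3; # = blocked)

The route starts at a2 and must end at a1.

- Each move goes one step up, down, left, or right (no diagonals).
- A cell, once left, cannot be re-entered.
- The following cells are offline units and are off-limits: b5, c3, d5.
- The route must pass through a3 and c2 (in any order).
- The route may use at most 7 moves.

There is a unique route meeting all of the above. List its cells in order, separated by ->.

The budget equals the shortest possible length, so every move has to be on a shortest route through the required cells.
Route from a2: down 1 to a3, right 1 to b3, up 1 to b2, right 1 to c2, up 1 to c1, left 2 to a1 — 7 moves in all.
Check: all required cells visited; 7 ≤ 7 moves.

a2 -> a3 -> b3 -> b2 -> c2 -> c1 -> b1 -> a1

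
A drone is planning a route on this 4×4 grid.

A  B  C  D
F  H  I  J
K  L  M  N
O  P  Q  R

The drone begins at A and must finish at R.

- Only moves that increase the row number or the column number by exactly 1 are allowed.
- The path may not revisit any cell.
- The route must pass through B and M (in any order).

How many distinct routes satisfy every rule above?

6

A right/down-only route from A to R makes exactly 3 down-moves and 3 right-moves in some order.
With no other constraints that would be C(6,3) = 20 routes.
A monotone route can only reach the required cells in the order B, M, so split there and multiply the segment counts: A→B: 1; B→M: 3; M→R: 2; product = 6.
That gives 6 routes.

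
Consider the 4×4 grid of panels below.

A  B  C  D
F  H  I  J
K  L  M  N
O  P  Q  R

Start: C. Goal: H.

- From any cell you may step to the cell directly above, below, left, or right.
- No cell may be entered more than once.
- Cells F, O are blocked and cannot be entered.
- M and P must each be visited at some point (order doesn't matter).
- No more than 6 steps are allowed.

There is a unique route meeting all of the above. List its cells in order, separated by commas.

The budget equals the shortest possible length, so every move has to be on a shortest route through the required cells.
Route from C: down 3 to Q, left 1 to P, up 2 to H — 6 moves in all.
Check: all required cells visited; 6 ≤ 6 moves.

C, I, M, Q, P, L, H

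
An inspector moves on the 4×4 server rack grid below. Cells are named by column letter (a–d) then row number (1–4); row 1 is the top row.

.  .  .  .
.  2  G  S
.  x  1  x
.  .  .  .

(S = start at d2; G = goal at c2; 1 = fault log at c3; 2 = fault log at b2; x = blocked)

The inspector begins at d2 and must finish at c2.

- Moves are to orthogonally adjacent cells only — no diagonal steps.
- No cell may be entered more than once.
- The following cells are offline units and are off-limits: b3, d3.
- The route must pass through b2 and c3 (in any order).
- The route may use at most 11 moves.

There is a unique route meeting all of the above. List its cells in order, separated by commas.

Any route must reach b2 and c3 and still end at c2 within 11 moves, so the order of the required stops is forced.
Route from d2: up 1 to d1, left 2 to b1, down 1 to b2, left 1 to a2, down 2 to a4, right 2 to c4, up 2 to c2 — 11 moves in all.
Check: all required cells visited; 11 ≤ 11 moves.

d2, d1, c1, b1, b2, a2, a3, a4, b4, c4, c3, c2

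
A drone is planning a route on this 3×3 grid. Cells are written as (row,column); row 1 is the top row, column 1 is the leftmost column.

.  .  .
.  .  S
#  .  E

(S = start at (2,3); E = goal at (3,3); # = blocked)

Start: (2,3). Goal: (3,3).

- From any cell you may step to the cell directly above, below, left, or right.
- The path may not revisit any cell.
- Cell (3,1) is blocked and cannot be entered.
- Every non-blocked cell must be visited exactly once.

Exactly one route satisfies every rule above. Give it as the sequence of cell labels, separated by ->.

(2,3) -> (1,3) -> (1,2) -> (1,1) -> (2,1) -> (2,2) -> (3,2) -> (3,3)

Need to visit all 8 open cells exactly once, starting at (2,3) and ending at (3,3).
Route from (2,3): up to (1,3), 2× left (reaching (1,1)), down to (2,1), right to (2,2), down to (3,2), right to (3,3) — 7 moves in all.
Check: all 8 open cells covered.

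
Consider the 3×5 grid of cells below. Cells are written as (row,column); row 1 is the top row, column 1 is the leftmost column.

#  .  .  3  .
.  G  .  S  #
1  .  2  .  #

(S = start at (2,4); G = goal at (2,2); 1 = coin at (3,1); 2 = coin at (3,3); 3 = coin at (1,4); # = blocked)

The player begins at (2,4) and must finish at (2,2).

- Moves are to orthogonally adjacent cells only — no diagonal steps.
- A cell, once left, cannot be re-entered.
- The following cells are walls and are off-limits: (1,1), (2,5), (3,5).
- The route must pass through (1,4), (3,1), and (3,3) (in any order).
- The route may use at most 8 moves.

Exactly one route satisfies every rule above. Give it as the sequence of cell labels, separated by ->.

(2,4) -> (1,4) -> (1,3) -> (2,3) -> (3,3) -> (3,2) -> (3,1) -> (2,1) -> (2,2)

Any route must reach (1,4), (3,1), and (3,3) and still end at (2,2) within 8 moves, so the order of the required stops is forced.
Route from (2,4): up to (1,4), left to (1,3), 2× down (reaching (3,3)), 2× left (reaching (3,1)), up to (2,1), right to (2,2) — 8 moves in all.
Check: all required cells visited; 8 ≤ 8 moves.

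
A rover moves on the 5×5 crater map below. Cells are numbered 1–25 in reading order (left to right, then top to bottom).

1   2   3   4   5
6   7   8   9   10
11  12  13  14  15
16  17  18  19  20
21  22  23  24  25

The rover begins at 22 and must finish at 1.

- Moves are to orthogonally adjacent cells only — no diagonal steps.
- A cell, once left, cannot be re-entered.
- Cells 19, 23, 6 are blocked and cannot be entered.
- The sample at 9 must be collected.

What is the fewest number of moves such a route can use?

9

Any route passes through 9 somewhere between 22 and 1. Summing Manhattan distances along the two legs (22 → 9 → 1) gives a lower bound of 5 + 4 = 9 moves.
A route of 9 moves achieves this: 22 → 17 → 12 → 7 → 8 → 9 → 4 → 3 → 2 → 1.
Since 9 matches the lower bound, it is optimal.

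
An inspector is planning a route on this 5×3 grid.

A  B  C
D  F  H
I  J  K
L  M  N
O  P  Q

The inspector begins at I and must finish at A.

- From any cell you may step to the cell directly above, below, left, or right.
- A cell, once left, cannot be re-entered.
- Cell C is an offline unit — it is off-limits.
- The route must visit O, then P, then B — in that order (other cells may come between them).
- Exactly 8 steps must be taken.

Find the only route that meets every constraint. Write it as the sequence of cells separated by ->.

The waypoints must appear in the order O, P, B, with no cell reused.
Route from I: 2× down (reaching O), right to P, 4× up (reaching B), left to A — 8 moves in all.
Check: order respected (O at step 2, P at step 3, B at step 7); 8 moves as required.

I -> L -> O -> P -> M -> J -> F -> B -> A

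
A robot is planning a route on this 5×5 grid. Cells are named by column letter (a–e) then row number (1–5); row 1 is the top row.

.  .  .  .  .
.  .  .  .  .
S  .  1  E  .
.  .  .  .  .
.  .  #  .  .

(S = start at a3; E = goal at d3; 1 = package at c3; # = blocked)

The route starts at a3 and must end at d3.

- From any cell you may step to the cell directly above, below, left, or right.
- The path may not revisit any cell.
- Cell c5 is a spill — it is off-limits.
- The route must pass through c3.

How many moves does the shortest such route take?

Any route passes through c3 somewhere between a3 and d3. Summing Manhattan distances along the two legs (a3 → c3 → d3) gives a lower bound of 2 + 1 = 3 moves.
A route of 3 moves achieves this: a3 → b3 → c3 → d3.
Since 3 matches the lower bound, it is optimal.

3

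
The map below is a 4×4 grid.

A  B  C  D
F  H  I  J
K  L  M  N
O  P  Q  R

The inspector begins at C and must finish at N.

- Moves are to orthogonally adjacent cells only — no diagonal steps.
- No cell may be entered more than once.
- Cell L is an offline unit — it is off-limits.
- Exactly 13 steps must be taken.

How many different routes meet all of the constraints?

2

Need simple routes of exactly 13 moves from C to N (Manhattan distance 3, so 5 moves are spent on a detour and 5 undoing it).
Enumerating: C D J I H B A F K O P Q M N | C D J I H B A F K O P Q R N.
That gives 2 routes.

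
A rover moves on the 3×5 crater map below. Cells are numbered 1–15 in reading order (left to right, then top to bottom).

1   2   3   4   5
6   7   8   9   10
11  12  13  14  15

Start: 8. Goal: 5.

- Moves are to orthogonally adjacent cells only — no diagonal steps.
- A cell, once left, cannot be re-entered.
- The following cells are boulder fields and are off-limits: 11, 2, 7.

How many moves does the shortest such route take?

3

The Manhattan distance from 8 to 5 is |2−1| + |3−5| = 3, so at least 3 moves are needed.
A route of 3 moves achieves this: 8 → 3 → 4 → 5.
Since 3 matches the lower bound, it is optimal.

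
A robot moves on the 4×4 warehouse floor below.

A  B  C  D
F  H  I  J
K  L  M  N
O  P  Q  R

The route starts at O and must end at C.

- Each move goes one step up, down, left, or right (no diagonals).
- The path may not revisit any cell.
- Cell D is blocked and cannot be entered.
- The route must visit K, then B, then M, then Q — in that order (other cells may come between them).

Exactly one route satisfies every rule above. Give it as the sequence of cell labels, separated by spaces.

The waypoints must appear in the order K, B, M, Q, with no cell reused.
Route from O: 3× up (reaching A), right to B, 2× down (reaching L), right to M, down to Q, right to R, 2× up (reaching J), left to I, up to C — 13 moves in all.
Check: order respected (K at step 1, B at step 4, M at step 7, Q at step 8).

O K F A B H L M Q R N J I C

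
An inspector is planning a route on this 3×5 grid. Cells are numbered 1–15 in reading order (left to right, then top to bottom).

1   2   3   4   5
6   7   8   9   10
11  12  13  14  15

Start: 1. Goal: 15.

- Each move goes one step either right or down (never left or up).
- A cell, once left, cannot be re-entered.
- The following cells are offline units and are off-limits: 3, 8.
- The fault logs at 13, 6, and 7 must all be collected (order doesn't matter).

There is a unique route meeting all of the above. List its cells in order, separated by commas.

1, 6, 7, 12, 13, 14, 15

Moves only go right or down, so the column and row indices never decrease.
Route from 1: down to 6, right to 7, down to 12, 3× right (reaching 15) — 6 moves in all.
Check: all required cells visited.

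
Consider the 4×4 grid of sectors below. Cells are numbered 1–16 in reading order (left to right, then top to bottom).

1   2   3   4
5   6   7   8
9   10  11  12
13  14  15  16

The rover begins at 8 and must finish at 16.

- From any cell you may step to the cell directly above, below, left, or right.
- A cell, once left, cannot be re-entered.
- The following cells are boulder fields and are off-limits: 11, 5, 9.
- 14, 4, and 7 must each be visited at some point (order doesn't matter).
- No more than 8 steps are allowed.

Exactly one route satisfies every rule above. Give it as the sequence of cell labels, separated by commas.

The budget equals the shortest possible length, so every move has to be on a shortest route through the required cells.
Route from 8: up to 4, left to 3, down to 7, left to 6, 2× down (reaching 14), 2× right (reaching 16) — 8 moves in all.
Check: all required cells visited; 8 ≤ 8 moves.

8, 4, 3, 7, 6, 10, 14, 15, 16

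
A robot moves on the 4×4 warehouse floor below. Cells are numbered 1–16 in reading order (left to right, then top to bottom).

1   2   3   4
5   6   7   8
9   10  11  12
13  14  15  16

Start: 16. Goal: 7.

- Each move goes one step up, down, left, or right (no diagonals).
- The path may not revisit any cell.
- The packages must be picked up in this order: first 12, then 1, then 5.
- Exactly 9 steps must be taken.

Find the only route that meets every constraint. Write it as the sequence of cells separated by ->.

16 -> 12 -> 8 -> 4 -> 3 -> 2 -> 1 -> 5 -> 6 -> 7

The waypoints must appear in the order 12, 1, 5, with no cell reused.
Route from 16: up 3 to 4, left 3 to 1, down 1 to 5, right 2 to 7 — 9 moves in all.
Check: order respected (12 at step 1, 1 at step 6, 5 at step 7); 9 moves as required.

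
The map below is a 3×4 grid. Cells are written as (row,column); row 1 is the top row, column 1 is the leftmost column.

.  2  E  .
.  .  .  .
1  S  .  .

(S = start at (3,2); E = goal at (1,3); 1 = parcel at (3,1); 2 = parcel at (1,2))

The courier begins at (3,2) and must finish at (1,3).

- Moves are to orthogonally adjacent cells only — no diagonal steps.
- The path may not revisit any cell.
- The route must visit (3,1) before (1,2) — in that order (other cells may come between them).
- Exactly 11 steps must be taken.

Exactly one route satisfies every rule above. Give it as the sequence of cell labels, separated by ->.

The waypoints must appear in the order (3,1), (1,2), with no cell reused.
Route from (3,2): left to (3,1), 2× up (reaching (1,1)), right to (1,2), down to (2,2), right to (2,3), down to (3,3), right to (3,4), 2× up (reaching (1,4)), left to (1,3) — 11 moves in all.
Check: order respected (1 at step 1, 2 at step 4); 11 moves as required.

(3,2) -> (3,1) -> (2,1) -> (1,1) -> (1,2) -> (2,2) -> (2,3) -> (3,3) -> (3,4) -> (2,4) -> (1,4) -> (1,3)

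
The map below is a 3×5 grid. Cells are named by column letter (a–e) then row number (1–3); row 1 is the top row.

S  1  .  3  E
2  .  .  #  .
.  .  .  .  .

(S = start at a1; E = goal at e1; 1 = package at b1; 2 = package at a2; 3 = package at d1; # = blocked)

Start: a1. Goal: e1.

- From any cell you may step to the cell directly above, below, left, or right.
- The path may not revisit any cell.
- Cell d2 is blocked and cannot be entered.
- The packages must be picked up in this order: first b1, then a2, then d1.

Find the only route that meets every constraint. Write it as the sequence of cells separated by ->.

a1 -> b1 -> b2 -> a2 -> a3 -> b3 -> c3 -> c2 -> c1 -> d1 -> e1

The waypoints must appear in the order b1, a2, d1, with no cell reused.
Route from a1: right 1 to b1, down 1 to b2, left 1 to a2, down 1 to a3, right 2 to c3, up 2 to c1, right 2 to e1 — 10 moves in all.
Check: order respected (1 at step 1, 2 at step 3, 3 at step 9).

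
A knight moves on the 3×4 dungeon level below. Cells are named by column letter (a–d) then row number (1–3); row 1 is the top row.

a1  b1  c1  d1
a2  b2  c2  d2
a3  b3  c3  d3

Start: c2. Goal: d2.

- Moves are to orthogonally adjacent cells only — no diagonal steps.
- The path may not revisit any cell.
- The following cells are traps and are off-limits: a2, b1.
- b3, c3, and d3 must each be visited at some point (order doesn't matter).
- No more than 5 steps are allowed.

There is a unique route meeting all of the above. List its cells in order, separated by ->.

c2 -> b2 -> b3 -> c3 -> d3 -> d2

The budget equals the shortest possible length, so every move has to be on a shortest route through the required cells.
Route from c2: left to b2, down to b3, 2× right (reaching d3), up to d2 — 5 moves in all.
Check: all required cells visited; 5 ≤ 5 moves.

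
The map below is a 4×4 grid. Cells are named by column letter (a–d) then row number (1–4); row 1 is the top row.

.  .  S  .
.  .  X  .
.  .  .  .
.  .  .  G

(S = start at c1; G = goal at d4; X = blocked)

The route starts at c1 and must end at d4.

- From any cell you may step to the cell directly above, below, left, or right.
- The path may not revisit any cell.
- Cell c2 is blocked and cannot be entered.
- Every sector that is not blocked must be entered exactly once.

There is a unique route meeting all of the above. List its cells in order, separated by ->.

c1 -> d1 -> d2 -> d3 -> c3 -> b3 -> b2 -> b1 -> a1 -> a2 -> a3 -> a4 -> b4 -> c4 -> d4

Need to visit all 15 open cells exactly once, starting at c1 and ending at d4.
Route from c1: right to d1, 2× down (reaching d3), 2× left (reaching b3), 2× up (reaching b1), left to a1, 3× down (reaching a4), 3× right (reaching d4) — 14 moves in all.
Check: all 15 open cells covered.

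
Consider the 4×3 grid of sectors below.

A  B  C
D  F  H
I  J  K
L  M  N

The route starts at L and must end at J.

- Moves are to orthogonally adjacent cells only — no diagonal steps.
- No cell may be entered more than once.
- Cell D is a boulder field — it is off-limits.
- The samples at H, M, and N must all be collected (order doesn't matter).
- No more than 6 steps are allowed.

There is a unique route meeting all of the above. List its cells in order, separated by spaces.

L M N K H F J

The 6-move cap with required stops at H, M, N leaves no slack for detours.
Route from L: right 2 to N, up 2 to H, left 1 to F, down 1 to J — 6 moves in all.
Check: all required cells visited; 6 ≤ 6 moves.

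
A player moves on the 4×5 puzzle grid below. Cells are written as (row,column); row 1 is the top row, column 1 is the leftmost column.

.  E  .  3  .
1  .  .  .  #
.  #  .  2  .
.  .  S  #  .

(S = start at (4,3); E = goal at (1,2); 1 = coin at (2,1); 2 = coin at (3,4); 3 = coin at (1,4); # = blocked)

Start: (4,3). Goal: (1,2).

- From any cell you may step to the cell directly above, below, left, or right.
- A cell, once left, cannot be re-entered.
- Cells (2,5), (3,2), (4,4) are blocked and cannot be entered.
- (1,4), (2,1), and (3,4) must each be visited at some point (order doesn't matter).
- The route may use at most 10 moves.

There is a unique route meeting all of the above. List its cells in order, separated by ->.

Any route must reach (1,4), (2,1), and (3,4) and still end at (1,2) within 10 moves, so the order of the required stops is forced.
Route from (4,3): up to (3,3), right to (3,4), 2× up (reaching (1,4)), left to (1,3), down to (2,3), 2× left (reaching (2,1)), up to (1,1), right to (1,2) — 10 moves in all.
Check: all required cells visited; 10 ≤ 10 moves.

(4,3) -> (3,3) -> (3,4) -> (2,4) -> (1,4) -> (1,3) -> (2,3) -> (2,2) -> (2,1) -> (1,1) -> (1,2)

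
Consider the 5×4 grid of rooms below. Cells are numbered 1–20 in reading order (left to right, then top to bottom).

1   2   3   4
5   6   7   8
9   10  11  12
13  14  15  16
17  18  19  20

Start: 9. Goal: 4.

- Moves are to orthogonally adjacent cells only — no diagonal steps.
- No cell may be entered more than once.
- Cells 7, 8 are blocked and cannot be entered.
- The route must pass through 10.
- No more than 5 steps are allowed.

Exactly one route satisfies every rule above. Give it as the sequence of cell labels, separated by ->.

Any route must reach 10 and still end at 4 within 5 moves, so the order of the required stops is forced.
Route from 9: right to 10, 2× up (reaching 2), 2× right (reaching 4) — 5 moves in all.
Check: all required cells visited; 5 ≤ 5 moves.

9 -> 10 -> 6 -> 2 -> 3 -> 4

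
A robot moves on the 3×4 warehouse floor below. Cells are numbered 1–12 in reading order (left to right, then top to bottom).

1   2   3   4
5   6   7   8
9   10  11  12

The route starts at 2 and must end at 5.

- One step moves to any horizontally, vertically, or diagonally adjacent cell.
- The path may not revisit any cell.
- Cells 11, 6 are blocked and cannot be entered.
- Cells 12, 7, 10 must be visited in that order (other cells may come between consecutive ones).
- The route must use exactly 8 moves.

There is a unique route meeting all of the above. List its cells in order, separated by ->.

The waypoints must appear in the order 12, 7, 10, with no cell reused.
Route from 2: right 2 to 4, down 2 to 12, up-left 1 to 7, down-left 1 to 10, left 1 to 9, up 1 to 5 — 8 moves in all.
Check: order respected (12 at step 4, 7 at step 5, 10 at step 6); 8 moves as required.

2 -> 3 -> 4 -> 8 -> 12 -> 7 -> 10 -> 9 -> 5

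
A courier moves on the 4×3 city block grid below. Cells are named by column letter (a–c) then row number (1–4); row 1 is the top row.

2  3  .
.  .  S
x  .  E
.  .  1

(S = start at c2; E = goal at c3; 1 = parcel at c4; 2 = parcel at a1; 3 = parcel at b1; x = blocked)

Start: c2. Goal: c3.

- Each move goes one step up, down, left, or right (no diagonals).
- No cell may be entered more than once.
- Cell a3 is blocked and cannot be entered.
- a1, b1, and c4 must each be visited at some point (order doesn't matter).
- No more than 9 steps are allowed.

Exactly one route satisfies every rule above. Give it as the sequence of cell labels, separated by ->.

The budget equals the shortest possible length, so every move has to be on a shortest route through the required cells.
Route from c2: up 1 to c1, left 2 to a1, down 1 to a2, right 1 to b2, down 2 to b4, right 1 to c4, up 1 to c3 — 9 moves in all.
Check: all required cells visited; 9 ≤ 9 moves.

c2 -> c1 -> b1 -> a1 -> a2 -> b2 -> b3 -> b4 -> c4 -> c3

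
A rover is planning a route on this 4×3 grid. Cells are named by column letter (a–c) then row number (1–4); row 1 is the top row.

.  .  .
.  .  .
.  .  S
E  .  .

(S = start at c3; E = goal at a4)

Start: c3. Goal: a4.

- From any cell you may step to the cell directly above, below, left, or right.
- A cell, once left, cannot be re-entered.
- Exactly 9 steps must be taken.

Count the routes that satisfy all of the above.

Need simple routes of exactly 9 moves from c3 to a4 (Manhattan distance 3, so 3 moves are spent on a detour and 3 undoing it).
Enumerating: c3 c2 c1 b1 b2 a2 a3 b3 b4 a4 | c3 c2 c1 b1 a1 a2 a3 b3 b4 a4 | c3 c2 c1 b1 a1 a2 b2 b3 b4 a4 | c3 c2 c1 b1 a1 a2 b2 b3 a3 a4 | c3 c2 b2 b1 a1 a2 a3 b3 b4 a4 | c3 c4 b4 b3 b2 b1 a1 a2 a3 a4 | c3 b3 b2 c2 c1 b1 a1 a2 a3 a4.
That gives 7 routes.

7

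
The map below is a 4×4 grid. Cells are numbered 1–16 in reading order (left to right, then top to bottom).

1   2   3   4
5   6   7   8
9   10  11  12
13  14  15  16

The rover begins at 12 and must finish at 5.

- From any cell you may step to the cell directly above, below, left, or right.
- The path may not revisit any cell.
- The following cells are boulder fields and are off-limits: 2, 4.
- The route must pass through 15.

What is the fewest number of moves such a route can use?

6

Any route passes through 15 somewhere between 12 and 5. Summing Manhattan distances along the two legs (12 → 15 → 5) gives a lower bound of 2 + 4 = 6 moves.
A route of 6 moves achieves this: 12 → 16 → 15 → 11 → 7 → 6 → 5.
Since 6 matches the lower bound, it is optimal.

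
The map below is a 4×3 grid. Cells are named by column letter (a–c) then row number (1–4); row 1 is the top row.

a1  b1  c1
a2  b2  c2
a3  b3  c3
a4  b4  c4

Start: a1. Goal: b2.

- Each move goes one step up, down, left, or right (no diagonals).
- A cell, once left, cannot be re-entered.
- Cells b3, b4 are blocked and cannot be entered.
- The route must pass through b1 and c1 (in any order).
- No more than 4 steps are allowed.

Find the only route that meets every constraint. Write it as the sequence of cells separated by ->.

a1 -> b1 -> c1 -> c2 -> b2

The 4-move cap with required stops at b1, c1 leaves no slack for detours.
Route from a1: right 2 to c1, down 1 to c2, left 1 to b2 — 4 moves in all.
Check: all required cells visited; 4 ≤ 4 moves.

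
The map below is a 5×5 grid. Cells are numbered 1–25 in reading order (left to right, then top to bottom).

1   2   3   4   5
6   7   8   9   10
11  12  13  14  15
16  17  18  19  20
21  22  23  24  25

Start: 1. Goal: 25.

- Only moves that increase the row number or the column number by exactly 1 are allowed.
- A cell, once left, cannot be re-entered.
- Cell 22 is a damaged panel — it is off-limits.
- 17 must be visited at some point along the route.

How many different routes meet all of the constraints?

A right/down-only route from 1 to 25 makes exactly 4 down-moves and 4 right-moves in some order.
With no other constraints that would be C(8,4) = 70 routes.
Split at 17 and multiply the segment counts (each segment already excludes blocked cells): 1→17: 4; 17→25: 3; product = 12.
That gives 12 routes.

12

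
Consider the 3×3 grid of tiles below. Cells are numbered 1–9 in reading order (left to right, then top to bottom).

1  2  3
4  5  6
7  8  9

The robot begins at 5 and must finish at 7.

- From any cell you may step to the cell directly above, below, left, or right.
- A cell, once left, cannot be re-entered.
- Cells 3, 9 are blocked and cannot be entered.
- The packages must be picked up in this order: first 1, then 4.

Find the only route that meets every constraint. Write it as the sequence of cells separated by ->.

The waypoints must appear in the order 1, 4, with no cell reused.
Route from 5: up 1 to 2, left 1 to 1, down 2 to 7 — 4 moves in all.
Check: order respected (1 at step 2, 4 at step 3).

5 -> 2 -> 1 -> 4 -> 7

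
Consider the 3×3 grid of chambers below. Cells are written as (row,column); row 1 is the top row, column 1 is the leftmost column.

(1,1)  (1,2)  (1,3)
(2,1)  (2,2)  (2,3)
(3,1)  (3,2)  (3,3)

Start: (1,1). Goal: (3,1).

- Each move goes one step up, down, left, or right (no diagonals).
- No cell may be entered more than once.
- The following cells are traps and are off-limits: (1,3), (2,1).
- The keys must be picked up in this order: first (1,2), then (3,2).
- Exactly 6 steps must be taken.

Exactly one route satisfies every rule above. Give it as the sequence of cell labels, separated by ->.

(1,1) -> (1,2) -> (2,2) -> (2,3) -> (3,3) -> (3,2) -> (3,1)

The waypoints must appear in the order (1,2), (3,2), with no cell reused.
Route from (1,1): right 1 to (1,2), down 1 to (2,2), right 1 to (2,3), down 1 to (3,3), left 2 to (3,1) — 6 moves in all.
Check: order respected ((1,2) at step 1, (3,2) at step 5); 6 moves as required.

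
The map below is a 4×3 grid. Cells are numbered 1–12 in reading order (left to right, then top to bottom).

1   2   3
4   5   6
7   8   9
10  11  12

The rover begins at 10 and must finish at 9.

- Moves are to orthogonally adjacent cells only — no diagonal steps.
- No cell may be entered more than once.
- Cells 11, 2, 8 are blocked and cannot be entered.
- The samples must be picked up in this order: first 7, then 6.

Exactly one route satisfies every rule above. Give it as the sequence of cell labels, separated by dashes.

10 - 7 - 4 - 5 - 6 - 9

The waypoints must appear in the order 7, 6, with no cell reused.
Route from 10: up 2 to 4, right 2 to 6, down 1 to 9 — 5 moves in all.
Check: order respected (7 at step 1, 6 at step 4).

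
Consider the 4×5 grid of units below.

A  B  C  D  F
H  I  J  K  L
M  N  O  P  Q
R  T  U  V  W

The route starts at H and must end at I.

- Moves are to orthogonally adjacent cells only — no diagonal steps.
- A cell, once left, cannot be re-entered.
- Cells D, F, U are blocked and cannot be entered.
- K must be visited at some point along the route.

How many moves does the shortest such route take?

Any route passes through K somewhere between H and I. Summing Manhattan distances along the two legs (H → K → I) gives a lower bound of 3 + 2 = 5 moves.
The shortest route satisfying every rule uses 7 moves: H → M → N → O → P → K → J → I.
The no-revisit rule (legs can't share cells) pushes the minimum above the 5-move bound; an exhaustive check rules out every length from 5 to 6, leaving 7 as the minimum.

7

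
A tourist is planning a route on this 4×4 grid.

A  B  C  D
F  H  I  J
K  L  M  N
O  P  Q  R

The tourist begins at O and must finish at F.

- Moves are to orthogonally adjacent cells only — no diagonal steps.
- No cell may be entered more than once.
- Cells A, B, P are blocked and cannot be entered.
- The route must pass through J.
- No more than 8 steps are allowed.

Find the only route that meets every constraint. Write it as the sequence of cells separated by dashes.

The 8-move cap with required stops at J leaves no slack for detours.
Route from O: up to K, 3× right (reaching N), up to J, 3× left (reaching F) — 8 moves in all.
Check: all required cells visited; 8 ≤ 8 moves.

O - K - L - M - N - J - I - H - F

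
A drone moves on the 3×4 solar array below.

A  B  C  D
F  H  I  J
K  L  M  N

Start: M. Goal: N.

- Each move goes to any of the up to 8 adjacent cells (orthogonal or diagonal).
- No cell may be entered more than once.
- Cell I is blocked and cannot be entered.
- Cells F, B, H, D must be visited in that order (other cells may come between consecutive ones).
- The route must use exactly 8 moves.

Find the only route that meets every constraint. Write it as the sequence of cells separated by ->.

M -> L -> F -> B -> H -> C -> D -> J -> N

The waypoints must appear in the order F, B, H, D, with no cell reused.
Route from M: left to L, up-left to F, up-right to B, down to H, up-right to C, right to D, 2× down (reaching N) — 8 moves in all.
Check: order respected (F at step 2, B at step 3, H at step 4, D at step 6); 8 moves as required.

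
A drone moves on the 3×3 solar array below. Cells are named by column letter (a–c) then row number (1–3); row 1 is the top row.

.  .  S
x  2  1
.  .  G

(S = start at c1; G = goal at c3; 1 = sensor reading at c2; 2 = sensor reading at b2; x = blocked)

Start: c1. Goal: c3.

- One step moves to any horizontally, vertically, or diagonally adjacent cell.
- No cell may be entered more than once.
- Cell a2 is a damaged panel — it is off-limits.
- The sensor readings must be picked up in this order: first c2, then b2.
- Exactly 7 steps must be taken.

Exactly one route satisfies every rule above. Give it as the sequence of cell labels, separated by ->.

c1 -> c2 -> b1 -> a1 -> b2 -> a3 -> b3 -> c3

The waypoints must appear in the order c2, b2, with no cell reused.
Route from c1: down to c2, up-left to b1, left to a1, down-right to b2, down-left to a3, 2× right (reaching c3) — 7 moves in all.
Check: order respected (1 at step 1, 2 at step 4); 7 moves as required.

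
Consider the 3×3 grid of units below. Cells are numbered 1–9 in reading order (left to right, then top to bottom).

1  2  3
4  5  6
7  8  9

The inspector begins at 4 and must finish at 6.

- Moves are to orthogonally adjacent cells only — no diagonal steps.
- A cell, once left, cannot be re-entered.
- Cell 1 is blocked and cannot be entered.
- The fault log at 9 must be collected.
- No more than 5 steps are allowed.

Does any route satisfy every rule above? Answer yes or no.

One route that works: 4 → 7 → 8 → 9 → 6.

yes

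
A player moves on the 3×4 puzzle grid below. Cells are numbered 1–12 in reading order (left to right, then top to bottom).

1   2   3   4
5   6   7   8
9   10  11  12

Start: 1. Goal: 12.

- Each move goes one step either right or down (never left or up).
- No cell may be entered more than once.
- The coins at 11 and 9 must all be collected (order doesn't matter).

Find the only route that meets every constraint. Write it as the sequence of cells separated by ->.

Moves only go right or down, so the column and row indices never decrease.
Route from 1: 2× down (reaching 9), 3× right (reaching 12) — 5 moves in all.
Check: all required cells visited.

1 -> 5 -> 9 -> 10 -> 11 -> 12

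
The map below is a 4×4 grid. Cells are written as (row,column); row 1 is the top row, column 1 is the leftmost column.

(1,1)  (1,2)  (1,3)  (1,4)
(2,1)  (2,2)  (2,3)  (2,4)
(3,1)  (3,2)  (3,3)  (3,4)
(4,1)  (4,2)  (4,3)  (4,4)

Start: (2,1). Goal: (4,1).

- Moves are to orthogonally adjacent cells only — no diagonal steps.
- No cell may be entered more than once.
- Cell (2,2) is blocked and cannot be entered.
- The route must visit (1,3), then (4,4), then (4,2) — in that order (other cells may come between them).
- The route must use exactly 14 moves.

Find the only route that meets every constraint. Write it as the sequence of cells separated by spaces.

The waypoints must appear in the order (1,3), (4,4), (4,2), with no cell reused.
Route from (2,1): up 1 to (1,1), right 3 to (1,4), down 1 to (2,4), left 1 to (2,3), down 1 to (3,3), right 1 to (3,4), down 1 to (4,4), left 2 to (4,2), up 1 to (3,2), left 1 to (3,1), down 1 to (4,1) — 14 moves in all.
Check: order respected ((1,3) at step 3, (4,4) at step 9, (4,2) at step 11); 14 moves as required.

(2,1) (1,1) (1,2) (1,3) (1,4) (2,4) (2,3) (3,3) (3,4) (4,4) (4,3) (4,2) (3,2) (3,1) (4,1)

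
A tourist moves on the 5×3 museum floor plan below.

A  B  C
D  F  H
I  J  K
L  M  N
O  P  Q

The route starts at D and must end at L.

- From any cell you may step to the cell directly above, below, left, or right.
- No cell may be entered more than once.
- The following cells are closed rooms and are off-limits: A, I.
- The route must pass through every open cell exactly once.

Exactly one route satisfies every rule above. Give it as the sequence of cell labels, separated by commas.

D, F, B, C, H, K, J, M, N, Q, P, O, L

Need to visit all 13 open cells exactly once, starting at D and ending at L.
Route from D: right to F, up to B, right to C, 2× down (reaching K), left to J, down to M, right to N, down to Q, 2× left (reaching O), up to L — 12 moves in all.
Check: all 13 open cells covered.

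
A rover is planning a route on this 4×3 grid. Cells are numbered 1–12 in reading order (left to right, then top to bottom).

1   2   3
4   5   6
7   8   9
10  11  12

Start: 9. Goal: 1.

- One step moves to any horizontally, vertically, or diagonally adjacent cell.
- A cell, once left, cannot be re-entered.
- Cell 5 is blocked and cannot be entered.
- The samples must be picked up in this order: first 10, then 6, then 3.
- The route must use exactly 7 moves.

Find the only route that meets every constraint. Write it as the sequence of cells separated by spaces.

The waypoints must appear in the order 10, 6, 3, with no cell reused.
Route from 9: down-left 1 to 11, left 1 to 10, up-right 2 to 6, up 1 to 3, left 2 to 1 — 7 moves in all.
Check: order respected (10 at step 2, 6 at step 4, 3 at step 5); 7 moves as required.

9 11 10 8 6 3 2 1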